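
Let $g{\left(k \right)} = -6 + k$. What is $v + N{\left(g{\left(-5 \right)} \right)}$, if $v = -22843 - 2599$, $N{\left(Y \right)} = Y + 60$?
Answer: $-25393$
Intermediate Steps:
$N{\left(Y \right)} = 60 + Y$
$v = -25442$ ($v = -22843 - 2599 = -25442$)
$v + N{\left(g{\left(-5 \right)} \right)} = -25442 + \left(60 - 11\right) = -25442 + 49 = -25393$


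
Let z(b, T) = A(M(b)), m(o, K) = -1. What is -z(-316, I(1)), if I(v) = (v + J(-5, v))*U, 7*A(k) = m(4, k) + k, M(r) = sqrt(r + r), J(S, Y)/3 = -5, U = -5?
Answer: 1/7 - 2*I*sqrt(158)/7 ≈ 0.14286 - 3.5914*I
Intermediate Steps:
J(S, Y) = -15 (J(S, Y) = 3*(-5) = -15)
M(r) = sqrt(2)*sqrt(r) (M(r) = sqrt(2*r) = sqrt(2)*sqrt(r))
A(k) = -1/7 + k/7 (A(k) = (-1 + k)/7 = -1/7 + k/7)
I(v) = 75 - 5*v (I(v) = (v - 15)*(-5) = (-15 + v)*(-5) = 75 - 5*v)
z(b, T) = -1/7 + sqrt(2)*sqrt(b)/7 (z(b, T) = -1/7 + (sqrt(2)*sqrt(b))/7 = -1/7 + sqrt(2)*sqrt(b)/7)
-z(-316, I(1)) = -(-1/7 + sqrt(2)*sqrt(-316)/7) = -(-1/7 + sqrt(2)*(2*I*sqrt(79))/7) = -(-1/7 + 2*I*sqrt(158)/7) = 1/7 - 2*I*sqrt(158)/7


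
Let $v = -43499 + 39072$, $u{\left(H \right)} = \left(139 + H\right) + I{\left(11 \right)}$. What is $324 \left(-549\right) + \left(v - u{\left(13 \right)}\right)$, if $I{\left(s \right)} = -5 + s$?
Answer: $-182461$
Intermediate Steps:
$u{\left(H \right)} = 145 + H$ ($u{\left(H \right)} = \left(139 + H\right) + \left(-5 + 11\right) = \left(139 + H\right) + 6 = 145 + H$)
$v = -4427$
$324 \left(-549\right) + \left(v - u{\left(13 \right)}\right) = 324 \left(-549\right) - 4585 = -177876 - 4585 = -182461$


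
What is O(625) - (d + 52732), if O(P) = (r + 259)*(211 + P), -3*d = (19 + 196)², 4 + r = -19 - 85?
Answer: 266737/3 ≈ 88912.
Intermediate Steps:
r = -108 (r = -4 + (-19 - 85) = -4 - 104 = -108)
d = -46225/3 (d = -(19 + 196)²/3 = -⅓*215² = -⅓*46225 = -46225/3 ≈ -15408.)
O(P) = 31861 + 151*P (O(P) = (-108 + 259)*(211 + P) = 151*(211 + P) = 31861 + 151*P)
O(625) - (d + 52732) = (31861 + 151*625) - (-46225/3 + 52732) = (31861 + 94375) - 1*111971/3 = 126236 - 111971/3 = 266737/3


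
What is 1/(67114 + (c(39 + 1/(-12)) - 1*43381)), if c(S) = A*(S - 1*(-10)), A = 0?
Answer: 1/23733 ≈ 4.2135e-5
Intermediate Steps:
c(S) = 0 (c(S) = 0*(S - 1*(-10)) = 0*(S + 10) = 0*(10 + S) = 0)
1/(67114 + (c(39 + 1/(-12)) - 1*43381)) = 1/(67114 + (0 - 1*43381)) = 1/(67114 + (0 - 43381)) = 1/(67114 - 43381) = 1/23733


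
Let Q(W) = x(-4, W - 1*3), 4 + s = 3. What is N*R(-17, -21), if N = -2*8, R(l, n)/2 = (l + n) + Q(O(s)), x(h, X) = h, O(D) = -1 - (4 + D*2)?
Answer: 1344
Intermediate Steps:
s = -1 (s = -4 + 3 = -1)
O(D) = -5 - 2*D (O(D) = -1 - (4 + 2*D) = -1 + (-4 - 2*D) = -5 - 2*D)
Q(W) = -4
R(l, n) = -8 + 2*l + 2*n (R(l, n) = 2*((l + n) - 4) = 2*(-4 + l + n) = -8 + 2*l + 2*n)
N = -16
N*R(-17, -21) = -16*(-8 + 2*(-17) + 2*(-21)) = -16*(-8 - 34 - 42) = -16*(-84) = 1344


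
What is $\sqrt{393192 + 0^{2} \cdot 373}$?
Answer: $6 \sqrt{10922} \approx 627.05$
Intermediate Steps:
$\sqrt{393192 + 0^{2} \cdot 373} = \sqrt{393192 + 0 \cdot 373} = \sqrt{393192 + 0} = \sqrt{393192} = 6 \sqrt{10922}$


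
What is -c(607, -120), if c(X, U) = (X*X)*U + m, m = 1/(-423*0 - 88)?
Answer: 3890821441/88 ≈ 4.4214e+7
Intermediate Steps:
m = -1/88 (m = 1/(0 - 88) = 1/(-88) = -1/88 ≈ -0.011364)
c(X, U) = -1/88 + U*X² (c(X, U) = (X*X)*U - 1/88 = X²*U - 1/88 = U*X² - 1/88 = -1/88 + U*X²)
-c(607, -120) = -(-1/88 - 120*607²) = -(-1/88 - 120*368449) = -(-1/88 - 44213880) = -1*(-3890821441/88) = 3890821441/88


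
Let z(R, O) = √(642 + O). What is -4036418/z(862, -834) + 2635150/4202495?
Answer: 527030/840499 + 2018209*I*√3/12 ≈ 0.62704 + 2.913e+5*I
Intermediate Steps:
-4036418/z(862, -834) + 2635150/4202495 = -4036418/√(642 - 834) + 2635150/4202495 = -4036418*(-I*√3/24) + 2635150*(1/4202495) = -4036418*(-I*√3/24) + 527030/840499 = -(-2018209)*I*√3/12 + 527030/840499 = 2018209*I*√3/12 + 527030/840499 = 527030/840499 + 2018209*I*√3/12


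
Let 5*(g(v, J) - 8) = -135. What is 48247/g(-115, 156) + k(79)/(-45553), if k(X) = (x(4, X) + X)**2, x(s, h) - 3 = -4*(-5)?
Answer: -2197993267/865507 ≈ -2539.5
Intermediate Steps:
x(s, h) = 23 (x(s, h) = 3 - 4*(-5) = 3 + 20 = 23)
g(v, J) = -19 (g(v, J) = 8 + (1/5)*(-135) = 8 - 27 = -19)
k(X) = (23 + X)**2
48247/g(-115, 156) + k(79)/(-45553) = 48247/(-19) + (23 + 79)**2/(-45553) = 48247*(-1/19) + 102**2*(-1/45553) = -48247/19 + 10404*(-1/45553) = -48247/19 - 10404/45553 = -2197993267/865507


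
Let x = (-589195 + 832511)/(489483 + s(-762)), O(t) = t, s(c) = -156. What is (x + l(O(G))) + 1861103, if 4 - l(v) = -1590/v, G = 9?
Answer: 910776596075/489327 ≈ 1.8613e+6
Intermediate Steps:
x = 243316/489327 (x = (-589195 + 832511)/(489483 - 156) = 243316/489327 ≈ 0.49725)
l(v) = 4 + 1590/v (l(v) = 4 - (-1590)/v = 4 + 1590/v)
(x + l(O(G))) + 1861103 = (243316/489327 + (4 + 1590/9)) + 1861103 = (243316/489327 + (4 + 1590*(1/9))) + 1861103 = (243316/489327 + (4 + 530/3)) + 1861103 = (243316/489327 + 542/3) + 1861103 = 88648394/489327 + 1861103 = 910776596075/489327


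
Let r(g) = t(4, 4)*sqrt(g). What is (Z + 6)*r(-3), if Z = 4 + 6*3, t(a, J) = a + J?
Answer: 224*I*sqrt(3) ≈ 387.98*I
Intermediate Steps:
t(a, J) = J + a
Z = 22 (Z = 4 + 18 = 22)
r(g) = 8*sqrt(g) (r(g) = (4 + 4)*sqrt(g) = 8*sqrt(g))
(Z + 6)*r(-3) = (22 + 6)*(8*sqrt(-3)) = 28*(8*(I*sqrt(3))) = 28*(8*I*sqrt(3)) = 224*I*sqrt(3)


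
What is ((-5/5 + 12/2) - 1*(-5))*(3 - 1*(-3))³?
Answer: 2160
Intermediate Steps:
((-5/5 + 12/2) - 1*(-5))*(3 - 1*(-3))³ = ((-5*⅕ + 12*(½)) + 5)*(3 + 3)³ = ((-1 + 6) + 5)*6³ = (5 + 5)*216 = 10*216 = 2160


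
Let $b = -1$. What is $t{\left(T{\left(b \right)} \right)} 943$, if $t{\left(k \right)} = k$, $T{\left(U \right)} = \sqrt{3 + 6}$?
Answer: $2829$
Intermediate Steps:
$T{\left(U \right)} = 3$ ($T{\left(U \right)} = \sqrt{9} = 3$)
$t{\left(T{\left(b \right)} \right)} 943 = 3 \cdot 943 = 2829$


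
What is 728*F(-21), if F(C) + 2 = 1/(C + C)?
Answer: -4420/3 ≈ -1473.3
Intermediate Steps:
F(C) = -2 + 1/(2*C) (F(C) = -2 + 1/(C + C) = -2 + 1/(2*C))
728*F(-21) = 728*(-2 + (1/2)/(-21)) = 728*(-2 + (1/2)*(-1/21)) = 728*(-2 - 1/42) = 728*(-85/42) = -4420/3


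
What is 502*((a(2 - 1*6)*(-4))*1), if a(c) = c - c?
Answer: 0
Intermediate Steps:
a(c) = 0
502*((a(2 - 1*6)*(-4))*1) = 502*((0*(-4))*1) = 502*(0*1) = 502*0 = 0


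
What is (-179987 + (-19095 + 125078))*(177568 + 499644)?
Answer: -50116396848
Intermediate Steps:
(-179987 + (-19095 + 125078))*(177568 + 499644) = (-179987 + 105983)*677212 = -74004*677212 = -50116396848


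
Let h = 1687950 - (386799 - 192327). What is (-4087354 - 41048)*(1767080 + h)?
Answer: -13460894168316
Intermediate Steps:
h = 1493478 (h = 1687950 - 1*194472 = 1687950 - 194472 = 1493478)
(-4087354 - 41048)*(1767080 + h) = (-4087354 - 41048)*(1767080 + 1493478) = -4128402*3260558 = -13460894168316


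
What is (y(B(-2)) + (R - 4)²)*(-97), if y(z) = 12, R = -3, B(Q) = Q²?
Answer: -5917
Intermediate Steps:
(y(B(-2)) + (R - 4)²)*(-97) = (12 + (-3 - 4)²)*(-97) = (12 + (-7)²)*(-97) = (12 + 49)*(-97) = 61*(-97) = -5917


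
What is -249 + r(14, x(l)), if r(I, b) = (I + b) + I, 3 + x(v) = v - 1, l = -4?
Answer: -229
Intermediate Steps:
x(v) = -4 + v (x(v) = -3 + (v - 1) = -3 + (-1 + v) = -4 + v)
r(I, b) = b + 2*I
-249 + r(14, x(l)) = -249 + ((-4 - 4) + 2*14) = -249 + (-8 + 28) = -249 + 20 = -229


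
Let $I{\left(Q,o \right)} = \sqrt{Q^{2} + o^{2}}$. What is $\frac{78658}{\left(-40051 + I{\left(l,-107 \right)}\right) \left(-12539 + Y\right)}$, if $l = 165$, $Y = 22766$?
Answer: $- \frac{3150331558}{16404557241429} - \frac{78658 \sqrt{38674}}{16404557241429} \approx -0.00019298$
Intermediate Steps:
$\frac{78658}{\left(-40051 + I{\left(l,-107 \right)}\right) \left(-12539 + Y\right)} = \frac{78658}{\left(-40051 + \sqrt{165^{2} + \left(-107\right)^{2}}\right) \left(-12539 + 22766\right)} = \frac{78658}{\left(-40051 + \sqrt{27225 + 11449}\right) 10227} = \frac{78658}{\left(-40051 + \sqrt{38674}\right) 10227} = \frac{78658}{-409601577 + 10227 \sqrt{38674}}$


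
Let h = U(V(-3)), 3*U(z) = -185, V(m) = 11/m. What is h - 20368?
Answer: -61289/3 ≈ -20430.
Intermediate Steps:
U(z) = -185/3 (U(z) = (1/3)*(-185) = -185/3)
h = -185/3 ≈ -61.667
h - 20368 = -185/3 - 20368 = -61289/3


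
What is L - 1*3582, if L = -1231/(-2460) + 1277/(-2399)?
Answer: -21139504531/5901540 ≈ -3582.0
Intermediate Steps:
L = -188251/5901540 (L = -1231*(-1/2460) + 1277*(-1/2399) = 1231/2460 - 1277/2399 = -188251/5901540 ≈ -0.031899)
L - 1*3582 = -188251/5901540 - 1*3582 = -188251/5901540 - 3582 = -21139504531/5901540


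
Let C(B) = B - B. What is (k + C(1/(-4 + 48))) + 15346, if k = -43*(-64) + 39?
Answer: 18137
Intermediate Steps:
C(B) = 0
k = 2791 (k = 2752 + 39 = 2791)
(k + C(1/(-4 + 48))) + 15346 = (2791 + 0) + 15346 = 2791 + 15346 = 18137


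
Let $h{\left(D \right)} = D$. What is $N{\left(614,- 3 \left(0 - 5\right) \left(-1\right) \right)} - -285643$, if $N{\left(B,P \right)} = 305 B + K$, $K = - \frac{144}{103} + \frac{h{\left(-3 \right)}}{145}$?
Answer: $\frac{7062934466}{14935} \approx 4.7291 \cdot 10^{5}$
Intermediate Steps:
$K = - \frac{21189}{14935}$ ($K = - \frac{144}{103} - \frac{3}{145} = - \frac{21189}{14935} \approx -1.4187$)
$N{\left(B,P \right)} = - \frac{21189}{14935} + 305 B$ ($N{\left(B,P \right)} = 305 B - \frac{21189}{14935} = - \frac{21189}{14935} + 305 B$)
$N{\left(614,- 3 \left(0 - 5\right) \left(-1\right) \right)} - -285643 = \left(- \frac{21189}{14935} + 305 \cdot 614\right) - -285643 = \left(- \frac{21189}{14935} + 187270\right) + 285643 = \frac{2796856261}{14935} + 285643 = \frac{7062934466}{14935}$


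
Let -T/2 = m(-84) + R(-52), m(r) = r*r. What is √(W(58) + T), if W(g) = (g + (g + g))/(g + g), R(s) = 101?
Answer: 5*I*√2290/2 ≈ 119.63*I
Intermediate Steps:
m(r) = r²
W(g) = 3/2 (W(g) = (g + 2*g)/((2*g)) = (3*g)*(1/(2*g)) = 3/2)
T = -14314 (T = -2*((-84)² + 101) = -2*(7056 + 101) = -2*7157 = -14314)
√(W(58) + T) = √(3/2 - 14314) = √(-28625/2) = 5*I*√2290/2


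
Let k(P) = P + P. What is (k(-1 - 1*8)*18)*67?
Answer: -21708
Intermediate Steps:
k(P) = 2*P
(k(-1 - 1*8)*18)*67 = ((2*(-1 - 1*8))*18)*67 = ((2*(-1 - 8))*18)*67 = ((2*(-9))*18)*67 = -18*18*67 = -324*67 = -21708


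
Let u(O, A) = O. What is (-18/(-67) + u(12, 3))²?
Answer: 675684/4489 ≈ 150.52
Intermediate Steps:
(-18/(-67) + u(12, 3))² = (-18/(-67) + 12)² = (-18*(-1/67) + 12)² = (18/67 + 12)² = (822/67)² = 675684/4489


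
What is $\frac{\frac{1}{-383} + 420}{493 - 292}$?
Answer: $\frac{160859}{76983} \approx 2.0895$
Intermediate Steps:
$\frac{\frac{1}{-383} + 420}{493 - 292} = \frac{- \frac{1}{383} + 420}{201} = \frac{160859}{383} \cdot \frac{1}{201} = \frac{160859}{76983}$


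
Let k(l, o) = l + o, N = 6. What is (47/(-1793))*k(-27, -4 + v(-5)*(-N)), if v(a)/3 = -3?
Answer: -1081/1793 ≈ -0.60290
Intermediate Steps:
v(a) = -9 (v(a) = 3*(-3) = -9)
(47/(-1793))*k(-27, -4 + v(-5)*(-N)) = (47/(-1793))*(-27 + (-4 - (-9)*6)) = (47*(-1/1793))*(-27 + (-4 - 9*(-6))) = -47*(-27 + (-4 + 54))/1793 = -47*(-27 + 50)/1793 = -47/1793*23 = -1081/1793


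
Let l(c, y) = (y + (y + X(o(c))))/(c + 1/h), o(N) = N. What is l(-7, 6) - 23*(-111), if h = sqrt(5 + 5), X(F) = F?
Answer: 1248067/489 - 5*sqrt(10)/489 ≈ 2552.3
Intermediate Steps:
h = sqrt(10) ≈ 3.1623
l(c, y) = (c + 2*y)/(c + sqrt(10)/10) (l(c, y) = (y + (y + c))/(c + 1/(sqrt(10))) = (y + (c + y))/(c + sqrt(10)/10) = (c + 2*y)/(c + sqrt(10)/10))
l(-7, 6) - 23*(-111) = sqrt(10)*(-7 + 2*6)/(1 - 7*sqrt(10)) - 23*(-111) = sqrt(10)*(-7 + 12)/(1 - 7*sqrt(10)) + 2553 = sqrt(10)*5/(1 - 7*sqrt(10)) + 2553 = 5*sqrt(10)/(1 - 7*sqrt(10)) + 2553 = 2553 + 5*sqrt(10)/(1 - 7*sqrt(10))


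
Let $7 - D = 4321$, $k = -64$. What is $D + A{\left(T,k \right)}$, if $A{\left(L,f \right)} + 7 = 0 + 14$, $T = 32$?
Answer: $-4307$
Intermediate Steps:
$D = -4314$ ($D = 7 - 4321 = -4314$)
$A{\left(L,f \right)} = 7$ ($A{\left(L,f \right)} = -7 + \left(0 + 14\right) = -7 + 14 = 7$)
$D + A{\left(T,k \right)} = -4314 + 7 = -4307$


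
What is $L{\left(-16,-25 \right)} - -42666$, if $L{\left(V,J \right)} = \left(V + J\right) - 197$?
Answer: $42428$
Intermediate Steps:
$L{\left(V,J \right)} = -197 + J + V$ ($L{\left(V,J \right)} = \left(J + V\right) - 197 = -197 + J + V$)
$L{\left(-16,-25 \right)} - -42666 = \left(-197 - 25 - 16\right) - -42666 = -238 + 42666 = 42428$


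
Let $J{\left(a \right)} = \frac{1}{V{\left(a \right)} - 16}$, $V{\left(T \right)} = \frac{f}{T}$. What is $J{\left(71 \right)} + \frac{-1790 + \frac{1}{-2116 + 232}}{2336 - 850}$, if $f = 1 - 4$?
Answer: $- \frac{4039892483}{3188771736} \approx -1.2669$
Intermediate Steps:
$f = -3$
$V{\left(T \right)} = - \frac{3}{T}$
$J{\left(a \right)} = \frac{1}{-16 - \frac{3}{a}}$ ($J{\left(a \right)} = \frac{1}{- \frac{3}{a} - 16} = \frac{1}{-16 - \frac{3}{a}}$)
$J{\left(71 \right)} + \frac{-1790 + \frac{1}{-2116 + 232}}{2336 - 850} = \left(-1\right) 71 \frac{1}{3 + 16 \cdot 71} + \frac{-1790 + \frac{1}{-2116 + 232}}{2336 - 850} = \left(-1\right) 71 \frac{1}{3 + 1136} + \frac{-1790 + \frac{1}{-1884}}{1486} = \left(-1\right) 71 \cdot \frac{1}{1139} + \left(-1790 - \frac{1}{1884}\right) \frac{1}{1486} = \left(-1\right) 71 \cdot \frac{1}{1139} - \frac{3372361}{2799624} = - \frac{71}{1139} - \frac{3372361}{2799624} = - \frac{4039892483}{3188771736}$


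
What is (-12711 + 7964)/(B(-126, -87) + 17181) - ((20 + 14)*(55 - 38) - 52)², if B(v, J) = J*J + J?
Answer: -6823664935/24663 ≈ -2.7668e+5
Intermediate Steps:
B(v, J) = J + J² (B(v, J) = J² + J = J + J²)
(-12711 + 7964)/(B(-126, -87) + 17181) - ((20 + 14)*(55 - 38) - 52)² = (-12711 + 7964)/(-87*(1 - 87) + 17181) - ((20 + 14)*(55 - 38) - 52)² = -4747/(-87*(-86) + 17181) - (34*17 - 52)² = -4747/(7482 + 17181) - (578 - 52)² = -4747/24663 - 1*526² = -4747*1/24663 - 1*276676 = -4747/24663 - 276676 = -6823664935/24663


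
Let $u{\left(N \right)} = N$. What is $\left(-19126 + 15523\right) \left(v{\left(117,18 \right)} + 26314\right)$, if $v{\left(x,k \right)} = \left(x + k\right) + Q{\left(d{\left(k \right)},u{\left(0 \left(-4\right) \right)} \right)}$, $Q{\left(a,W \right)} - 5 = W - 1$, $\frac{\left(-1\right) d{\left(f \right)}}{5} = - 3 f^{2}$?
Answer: $-95310159$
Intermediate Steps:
$d{\left(f \right)} = 15 f^{2}$ ($d{\left(f \right)} = - 5 \left(- 3 f^{2}\right) = 15 f^{2}$)
$Q{\left(a,W \right)} = 4 + W$ ($Q{\left(a,W \right)} = 5 + \left(W - 1\right) = 5 + \left(-1 + W\right) = 4 + W$)
$v{\left(x,k \right)} = 4 + k + x$ ($v{\left(x,k \right)} = \left(x + k\right) + \left(4 + 0 \left(-4\right)\right) = \left(k + x\right) + \left(4 + 0\right) = \left(k + x\right) + 4 = 4 + k + x$)
$\left(-19126 + 15523\right) \left(v{\left(117,18 \right)} + 26314\right) = \left(-19126 + 15523\right) \left(\left(4 + 18 + 117\right) + 26314\right) = - 3603 \left(139 + 26314\right) = \left(-3603\right) 26453 = -95310159$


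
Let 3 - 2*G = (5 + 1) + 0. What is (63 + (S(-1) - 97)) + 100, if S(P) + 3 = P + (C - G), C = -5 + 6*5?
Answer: 177/2 ≈ 88.500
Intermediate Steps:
G = -3/2 (G = 3/2 - ((5 + 1) + 0)/2 = 3/2 - (6 + 0)/2 = 3/2 - 1/2*6 = 3/2 - 3 = -3/2 ≈ -1.5000)
C = 25 (C = -5 + 30 = 25)
S(P) = 47/2 + P (S(P) = -3 + (P + (25 - 1*(-3/2))) = -3 + (P + (25 + 3/2)) = -3 + (P + 53/2) = -3 + (53/2 + P) = 47/2 + P)
(63 + (S(-1) - 97)) + 100 = (63 + ((47/2 - 1) - 97)) + 100 = (63 + (45/2 - 97)) + 100 = (63 - 149/2) + 100 = -23/2 + 100 = 177/2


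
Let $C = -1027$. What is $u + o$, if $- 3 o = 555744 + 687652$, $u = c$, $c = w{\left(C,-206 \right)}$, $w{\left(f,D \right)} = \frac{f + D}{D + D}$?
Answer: $- \frac{512275453}{1236} \approx -4.1446 \cdot 10^{5}$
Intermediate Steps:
$w{\left(f,D \right)} = \frac{D + f}{2 D}$
$c = \frac{1233}{412}$ ($c = \frac{-206 - 1027}{2 \left(-206\right)} = \frac{1}{2} \left(- \frac{1}{206}\right) \left(-1233\right) = \frac{1233}{412} \approx 2.9927$)
$u = \frac{1233}{412} \approx 2.9927$
$o = - \frac{1243396}{3}$ ($o = - \frac{555744 + 687652}{3} = \left(- \frac{1}{3}\right) 1243396 = - \frac{1243396}{3} \approx -4.1447 \cdot 10^{5}$)
$u + o = \frac{1233}{412} - \frac{1243396}{3} = - \frac{512275453}{1236}$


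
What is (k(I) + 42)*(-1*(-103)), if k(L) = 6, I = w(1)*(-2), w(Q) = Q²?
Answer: 4944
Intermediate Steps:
I = -2 (I = 1²*(-2) = 1*(-2) = -2)
(k(I) + 42)*(-1*(-103)) = (6 + 42)*(-1*(-103)) = 48*103 = 4944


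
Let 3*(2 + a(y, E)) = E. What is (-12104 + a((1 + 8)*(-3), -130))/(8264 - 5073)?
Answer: -36448/9573 ≈ -3.8074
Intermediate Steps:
a(y, E) = -2 + E/3
(-12104 + a((1 + 8)*(-3), -130))/(8264 - 5073) = (-12104 + (-2 + (⅓)*(-130)))/(8264 - 5073) = (-12104 + (-2 - 130/3))/3191 = (-12104 - 136/3)*(1/3191) = -36448/3*1/3191 = -36448/9573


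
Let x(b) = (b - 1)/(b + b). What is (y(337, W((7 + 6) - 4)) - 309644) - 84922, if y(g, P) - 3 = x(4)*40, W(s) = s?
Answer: -394548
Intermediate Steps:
x(b) = (-1 + b)/(2*b) (x(b) = (-1 + b)/((2*b)) = (-1 + b)*(1/(2*b)) = (-1 + b)/(2*b))
y(g, P) = 18 (y(g, P) = 3 + ((½)*(-1 + 4)/4)*40 = 3 + ((½)*(¼)*3)*40 = 3 + (3/8)*40 = 3 + 15 = 18)
(y(337, W((7 + 6) - 4)) - 309644) - 84922 = (18 - 309644) - 84922 = -309626 - 84922 = -394548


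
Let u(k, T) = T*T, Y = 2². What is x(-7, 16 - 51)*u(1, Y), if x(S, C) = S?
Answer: -112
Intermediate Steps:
Y = 4
u(k, T) = T²
x(-7, 16 - 51)*u(1, Y) = -7*4² = -7*16 = -112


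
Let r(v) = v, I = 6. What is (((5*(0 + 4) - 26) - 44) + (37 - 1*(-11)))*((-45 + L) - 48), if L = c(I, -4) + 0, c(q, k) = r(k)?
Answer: 194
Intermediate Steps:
c(q, k) = k
L = -4 (L = -4 + 0 = -4)
(((5*(0 + 4) - 26) - 44) + (37 - 1*(-11)))*((-45 + L) - 48) = (((5*(0 + 4) - 26) - 44) + (37 - 1*(-11)))*((-45 - 4) - 48) = (((5*4 - 26) - 44) + (37 + 11))*(-49 - 48) = (((20 - 26) - 44) + 48)*(-97) = ((-6 - 44) + 48)*(-97) = (-50 + 48)*(-97) = -2*(-97) = 194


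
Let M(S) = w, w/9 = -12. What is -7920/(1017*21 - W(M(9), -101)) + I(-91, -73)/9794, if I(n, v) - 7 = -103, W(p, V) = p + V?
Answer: -19909704/52804351 ≈ -0.37705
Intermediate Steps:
w = -108 (w = 9*(-12) = -108)
M(S) = -108
W(p, V) = V + p
I(n, v) = -96 (I(n, v) = 7 - 103 = -96)
-7920/(1017*21 - W(M(9), -101)) + I(-91, -73)/9794 = -7920/(1017*21 - (-101 - 108)) - 96/9794 = -7920/(21357 - 1*(-209)) - 96*1/9794 = -7920/(21357 + 209) - 48/4897 = -7920/21566 - 48/4897 = -7920*1/21566 - 48/4897 = -3960/10783 - 48/4897 = -19909704/52804351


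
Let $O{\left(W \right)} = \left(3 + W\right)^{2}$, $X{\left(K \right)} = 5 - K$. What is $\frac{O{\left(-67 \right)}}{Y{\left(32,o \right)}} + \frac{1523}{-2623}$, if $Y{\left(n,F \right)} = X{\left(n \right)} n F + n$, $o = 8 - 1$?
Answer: $- \frac{155517}{123281} \approx -1.2615$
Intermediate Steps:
$o = 7$
$Y{\left(n,F \right)} = n + F n \left(5 - n\right)$ ($Y{\left(n,F \right)} = \left(5 - n\right) n F + n = n \left(5 - n\right) F + n = F n \left(5 - n\right) + n = n + F n \left(5 - n\right)$)
$\frac{O{\left(-67 \right)}}{Y{\left(32,o \right)}} + \frac{1523}{-2623} = \frac{\left(3 - 67\right)^{2}}{\left(-1\right) 32 \left(-1 + 7 \left(-5 + 32\right)\right)} + \frac{1523}{-2623} = \frac{\left(-64\right)^{2}}{\left(-1\right) 32 \left(-1 + 7 \cdot 27\right)} + 1523 \left(- \frac{1}{2623}\right) = \frac{4096}{\left(-1\right) 32 \left(-1 + 189\right)} - \frac{1523}{2623} = \frac{4096}{\left(-1\right) 32 \cdot 188} - \frac{1523}{2623} = \frac{4096}{-6016} - \frac{1523}{2623} = 4096 \left(- \frac{1}{6016}\right) - \frac{1523}{2623} = - \frac{32}{47} - \frac{1523}{2623} = - \frac{155517}{123281}$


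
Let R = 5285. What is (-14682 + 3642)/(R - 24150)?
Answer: 2208/3773 ≈ 0.58521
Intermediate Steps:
(-14682 + 3642)/(R - 24150) = (-14682 + 3642)/(5285 - 24150) = -11040/(-18865) = -11040*(-1/18865) = 2208/3773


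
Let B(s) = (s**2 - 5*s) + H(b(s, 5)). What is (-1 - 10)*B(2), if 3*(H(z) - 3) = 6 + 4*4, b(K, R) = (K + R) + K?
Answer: -143/3 ≈ -47.667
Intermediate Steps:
b(K, R) = R + 2*K
H(z) = 31/3 (H(z) = 3 + (6 + 4*4)/3 = 3 + (6 + 16)/3 = 3 + (1/3)*22 = 3 + 22/3 = 31/3)
B(s) = 31/3 + s**2 - 5*s (B(s) = (s**2 - 5*s) + 31/3 = 31/3 + s**2 - 5*s)
(-1 - 10)*B(2) = (-1 - 10)*(31/3 + 2**2 - 5*2) = -11*(31/3 + 4 - 10) = -11*13/3 = -143/3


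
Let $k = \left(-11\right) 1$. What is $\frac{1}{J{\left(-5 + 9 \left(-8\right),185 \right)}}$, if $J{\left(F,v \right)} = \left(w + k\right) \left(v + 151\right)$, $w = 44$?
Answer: $\frac{1}{11088} \approx 9.0188 \cdot 10^{-5}$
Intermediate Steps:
$k = -11$
$J{\left(F,v \right)} = 4983 + 33 v$ ($J{\left(F,v \right)} = \left(44 - 11\right) \left(v + 151\right) = 33 \left(151 + v\right) = 4983 + 33 v$)
$\frac{1}{J{\left(-5 + 9 \left(-8\right),185 \right)}} = \frac{1}{4983 + 33 \cdot 185} = \frac{1}{4983 + 6105} = \frac{1}{11088}$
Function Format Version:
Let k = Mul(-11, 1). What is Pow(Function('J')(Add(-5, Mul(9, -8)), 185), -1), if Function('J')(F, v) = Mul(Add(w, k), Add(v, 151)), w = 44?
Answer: Rational(1, 11088) ≈ 9.0188e-5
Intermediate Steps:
k = -11
Function('J')(F, v) = Add(4983, Mul(33, v)) (Function('J')(F, v) = Mul(Add(44, -11), Add(v, 151)) = Mul(33, Add(151, v)) = Add(4983, Mul(33, v)))
Pow(Function('J')(Add(-5, Mul(9, -8)), 185), -1) = Pow(Add(4983, Mul(33, 185)), -1) = Pow(Add(4983, 6105), -1) = Pow(11088, -1) = Rational(1, 11088)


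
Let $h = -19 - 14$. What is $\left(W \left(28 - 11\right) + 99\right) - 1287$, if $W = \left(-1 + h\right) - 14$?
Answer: $-2004$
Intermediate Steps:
$h = -33$ ($h = -19 - 14 = -33$)
$W = -48$ ($W = \left(-1 - 33\right) - 14 = -34 - 14 = -48$)
$\left(W \left(28 - 11\right) + 99\right) - 1287 = \left(- 48 \left(28 - 11\right) + 99\right) - 1287 = \left(\left(-48\right) 17 + 99\right) - 1287 = \left(-816 + 99\right) - 1287 = -717 - 1287 = -2004$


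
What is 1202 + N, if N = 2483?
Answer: 3685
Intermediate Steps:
1202 + N = 1202 + 2483 = 3685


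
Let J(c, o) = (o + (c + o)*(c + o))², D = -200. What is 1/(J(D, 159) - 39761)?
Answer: 1/3345839 ≈ 2.9888e-7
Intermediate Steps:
J(c, o) = (o + (c + o)²)²
1/(J(D, 159) - 39761) = 1/((159 + (-200 + 159)²)² - 39761) = 1/((159 + (-41)²)² - 39761) = 1/((159 + 1681)² - 39761) = 1/(1840² - 39761) = 1/(3385600 - 39761) = 1/3345839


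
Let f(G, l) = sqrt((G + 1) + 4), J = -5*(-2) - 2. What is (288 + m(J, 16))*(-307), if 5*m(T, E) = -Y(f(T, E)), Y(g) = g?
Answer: -88416 + 307*sqrt(13)/5 ≈ -88195.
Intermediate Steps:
J = 8 (J = 10 - 2 = 8)
f(G, l) = sqrt(5 + G) (f(G, l) = sqrt((1 + G) + 4) = sqrt(5 + G))
m(T, E) = -sqrt(5 + T)/5 (m(T, E) = (-sqrt(5 + T))/5 = -sqrt(5 + T)/5)
(288 + m(J, 16))*(-307) = (288 - sqrt(5 + 8)/5)*(-307) = (288 - sqrt(13)/5)*(-307) = -88416 + 307*sqrt(13)/5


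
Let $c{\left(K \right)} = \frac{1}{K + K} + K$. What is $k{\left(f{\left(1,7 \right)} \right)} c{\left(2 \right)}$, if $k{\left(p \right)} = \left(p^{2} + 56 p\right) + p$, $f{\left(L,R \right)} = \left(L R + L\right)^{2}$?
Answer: $17424$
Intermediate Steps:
$f{\left(L,R \right)} = \left(L + L R\right)^{2}$
$k{\left(p \right)} = p^{2} + 57 p$
$c{\left(K \right)} = K + \frac{1}{2 K}$ ($c{\left(K \right)} = \frac{1}{2 K} + K = K + \frac{1}{2 K}$)
$k{\left(f{\left(1,7 \right)} \right)} c{\left(2 \right)} = 1^{2} \left(1 + 7\right)^{2} \left(57 + 1^{2} \left(1 + 7\right)^{2}\right) \left(2 + \frac{1}{2 \cdot 2}\right) = 1 \cdot 8^{2} \left(57 + 1 \cdot 8^{2}\right) \left(2 + \frac{1}{2} \cdot \frac{1}{2}\right) = 1 \cdot 64 \left(57 + 1 \cdot 64\right) \left(2 + \frac{1}{4}\right) = 64 \left(57 + 64\right) \frac{9}{4} = 64 \cdot 121 \cdot \frac{9}{4} = 7744 \cdot \frac{9}{4} = 17424$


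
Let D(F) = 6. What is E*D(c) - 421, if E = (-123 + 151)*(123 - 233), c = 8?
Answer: -18901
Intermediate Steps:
E = -3080 (E = 28*(-110) = -3080)
E*D(c) - 421 = -3080*6 - 421 = -18480 - 421 = -18901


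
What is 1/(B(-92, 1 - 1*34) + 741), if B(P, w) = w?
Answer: 1/708 ≈ 0.0014124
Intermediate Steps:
1/(B(-92, 1 - 1*34) + 741) = 1/((1 - 1*34) + 741) = 1/((1 - 34) + 741) = 1/(-33 + 741) = 1/708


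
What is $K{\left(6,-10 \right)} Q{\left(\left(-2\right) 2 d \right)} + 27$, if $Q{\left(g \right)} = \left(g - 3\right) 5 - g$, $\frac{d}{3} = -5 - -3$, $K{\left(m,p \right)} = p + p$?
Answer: $-1593$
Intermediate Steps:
$K{\left(m,p \right)} = 2 p$
$d = -6$ ($d = 3 \left(-5 - -3\right) = 3 \left(-5 + 3\right) = 3 \left(-2\right) = -6$)
$Q{\left(g \right)} = -15 + 4 g$ ($Q{\left(g \right)} = \left(-3 + g\right) 5 - g = \left(-15 + 5 g\right) - g = -15 + 4 g$)
$K{\left(6,-10 \right)} Q{\left(\left(-2\right) 2 d \right)} + 27 = 2 \left(-10\right) \left(-15 + 4 \left(-2\right) 2 \left(-6\right)\right) + 27 = - 20 \left(-15 + 4 \left(\left(-4\right) \left(-6\right)\right)\right) + 27 = - 20 \left(-15 + 4 \cdot 24\right) + 27 = - 20 \left(-15 + 96\right) + 27 = \left(-20\right) 81 + 27 = -1620 + 27 = -1593$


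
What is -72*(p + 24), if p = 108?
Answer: -9504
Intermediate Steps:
-72*(p + 24) = -72*(108 + 24) = -72*132 = -9504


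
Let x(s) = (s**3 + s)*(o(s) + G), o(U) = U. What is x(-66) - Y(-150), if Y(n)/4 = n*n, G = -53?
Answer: 34129878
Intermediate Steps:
x(s) = (-53 + s)*(s + s**3) (x(s) = (s**3 + s)*(s - 53) = (s + s**3)*(-53 + s) = (-53 + s)*(s + s**3))
Y(n) = 4*n**2 (Y(n) = 4*(n*n) = 4*n**2)
x(-66) - Y(-150) = -66*(-53 - 66 + (-66)**3 - 53*(-66)**2) - 4*(-150)**2 = -66*(-53 - 66 - 287496 - 53*4356) - 4*22500 = -66*(-53 - 66 - 287496 - 230868) - 1*90000 = -66*(-518483) - 90000 = 34219878 - 90000 = 34129878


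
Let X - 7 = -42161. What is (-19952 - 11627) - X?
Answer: 10575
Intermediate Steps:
X = -42154 (X = 7 - 42161 = -42154)
(-19952 - 11627) - X = (-19952 - 11627) - 1*(-42154) = -31579 + 42154 = 10575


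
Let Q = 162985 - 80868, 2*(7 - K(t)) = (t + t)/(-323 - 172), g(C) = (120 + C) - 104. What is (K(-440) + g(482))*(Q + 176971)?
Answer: 1175482256/9 ≈ 1.3061e+8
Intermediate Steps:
g(C) = 16 + C
K(t) = 7 + t/495 (K(t) = 7 - (t + t)/(2*(-323 - 172)) = 7 - 2*t/(2*(-495)) = 7 - 2*t*(-1)/(2*495) = 7 - (-1)*t/495 = 7 + t/495)
Q = 82117
(K(-440) + g(482))*(Q + 176971) = ((7 + (1/495)*(-440)) + (16 + 482))*(82117 + 176971) = ((7 - 8/9) + 498)*259088 = (55/9 + 498)*259088 = (4537/9)*259088 = 1175482256/9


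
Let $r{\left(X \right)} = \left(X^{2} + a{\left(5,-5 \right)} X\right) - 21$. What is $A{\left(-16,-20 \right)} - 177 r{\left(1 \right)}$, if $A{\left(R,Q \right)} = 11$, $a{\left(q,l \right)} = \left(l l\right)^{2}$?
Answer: $-107074$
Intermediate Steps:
$a{\left(q,l \right)} = l^{4}$ ($a{\left(q,l \right)} = \left(l^{2}\right)^{2} = l^{4}$)
$r{\left(X \right)} = -21 + X^{2} + 625 X$ ($r{\left(X \right)} = \left(X^{2} + \left(-5\right)^{4} X\right) - 21 = \left(X^{2} + 625 X\right) - 21 = -21 + X^{2} + 625 X$)
$A{\left(-16,-20 \right)} - 177 r{\left(1 \right)} = 11 - 177 \left(-21 + 1^{2} + 625 \cdot 1\right) = 11 - 177 \left(-21 + 1 + 625\right) = 11 - 107085 = -107074$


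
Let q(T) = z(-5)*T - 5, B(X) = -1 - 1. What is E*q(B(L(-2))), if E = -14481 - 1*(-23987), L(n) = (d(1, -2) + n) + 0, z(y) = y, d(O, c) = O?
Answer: 47530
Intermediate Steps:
L(n) = 1 + n (L(n) = (1 + n) + 0 = 1 + n)
B(X) = -2
q(T) = -5 - 5*T (q(T) = -5*T - 5 = -5 - 5*T)
E = 9506 (E = -14481 + 23987 = 9506)
E*q(B(L(-2))) = 9506*(-5 - 5*(-2)) = 9506*(-5 + 10) = 9506*5 = 47530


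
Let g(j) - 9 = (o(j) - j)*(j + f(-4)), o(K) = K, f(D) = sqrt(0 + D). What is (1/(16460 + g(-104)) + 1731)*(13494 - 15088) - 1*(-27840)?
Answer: -44983000000/16469 ≈ -2.7314e+6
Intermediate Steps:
f(D) = sqrt(D)
g(j) = 9 (g(j) = 9 + (j - j)*(j + sqrt(-4)) = 9 + 0*(j + 2*I) = 9 + 0 = 9)
(1/(16460 + g(-104)) + 1731)*(13494 - 15088) - 1*(-27840) = (1/(16460 + 9) + 1731)*(13494 - 15088) - 1*(-27840) = (1/16469 + 1731)*(-1594) + 27840 = (28507840/16469)*(-1594) + 27840 = -45441496960/16469 + 27840 = -44983000000/16469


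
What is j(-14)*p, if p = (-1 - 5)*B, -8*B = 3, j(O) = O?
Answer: -63/2 ≈ -31.500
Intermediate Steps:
B = -3/8 (B = -⅛*3 = -3/8 ≈ -0.37500)
p = 9/4 (p = (-1 - 5)*(-3/8) = -6*(-3/8) = 9/4 ≈ 2.2500)
j(-14)*p = -14*9/4 = -63/2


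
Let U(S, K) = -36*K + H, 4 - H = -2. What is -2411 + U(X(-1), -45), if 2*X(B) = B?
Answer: -785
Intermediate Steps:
H = 6 (H = 4 - 1*(-2) = 4 + 2 = 6)
X(B) = B/2
U(S, K) = 6 - 36*K (U(S, K) = -36*K + 6 = 6 - 36*K)
-2411 + U(X(-1), -45) = -2411 + (6 - 36*(-45)) = -2411 + (6 + 1620) = -2411 + 1626 = -785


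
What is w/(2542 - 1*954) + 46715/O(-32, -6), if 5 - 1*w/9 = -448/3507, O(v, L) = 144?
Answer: 3097435237/9547056 ≈ 324.44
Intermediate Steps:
w = 7707/167 (w = 45 - (-4032)/3507 = 45 - 9*(-64/501) = 45 + 192/167 = 7707/167 ≈ 46.150)
w/(2542 - 1*954) + 46715/O(-32, -6) = 7707/(167*(2542 - 1*954)) + 46715/144 = 7707/(167*(2542 - 954)) + 46715*(1/144) = (7707/167)/1588 + 46715/144 = (7707/167)*(1/1588) + 46715/144 = 7707/265196 + 46715/144 = 3097435237/9547056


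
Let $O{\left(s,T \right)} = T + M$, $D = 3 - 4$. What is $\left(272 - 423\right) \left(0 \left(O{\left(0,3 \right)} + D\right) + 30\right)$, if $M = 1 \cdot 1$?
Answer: $-4530$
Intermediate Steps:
$M = 1$
$D = -1$ ($D = 3 - 4 = -1$)
$O{\left(s,T \right)} = 1 + T$ ($O{\left(s,T \right)} = T + 1 = 1 + T$)
$\left(272 - 423\right) \left(0 \left(O{\left(0,3 \right)} + D\right) + 30\right) = \left(272 - 423\right) \left(0 \left(\left(1 + 3\right) - 1\right) + 30\right) = - 151 \left(0 \left(4 - 1\right) + 30\right) = - 151 \left(0 \cdot 3 + 30\right) = - 151 \left(0 + 30\right) = \left(-151\right) 30 = -4530$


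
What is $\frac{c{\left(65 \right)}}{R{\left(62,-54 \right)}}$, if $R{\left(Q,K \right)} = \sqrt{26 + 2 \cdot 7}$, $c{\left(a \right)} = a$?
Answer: $\frac{13 \sqrt{10}}{4} \approx 10.277$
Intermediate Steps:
$R{\left(Q,K \right)} = 2 \sqrt{10}$ ($R{\left(Q,K \right)} = \sqrt{26 + 14} = \sqrt{40} = 2 \sqrt{10}$)
$\frac{c{\left(65 \right)}}{R{\left(62,-54 \right)}} = \frac{65}{2 \sqrt{10}} = 65 \frac{\sqrt{10}}{20} = \frac{13 \sqrt{10}}{4}$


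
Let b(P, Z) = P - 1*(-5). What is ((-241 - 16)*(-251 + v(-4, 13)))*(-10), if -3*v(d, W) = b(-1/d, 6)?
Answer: -1299135/2 ≈ -6.4957e+5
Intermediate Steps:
b(P, Z) = 5 + P (b(P, Z) = P + 5 = 5 + P)
v(d, W) = -5/3 + 1/(3*d) (v(d, W) = -(5 - 1/d)/3 = -5/3 + 1/(3*d))
((-241 - 16)*(-251 + v(-4, 13)))*(-10) = ((-241 - 16)*(-251 + (1/3)*(1 - 5*(-4))/(-4)))*(-10) = -257*(-251 + (1/3)*(-1/4)*(1 + 20))*(-10) = -257*(-251 + (1/3)*(-1/4)*21)*(-10) = -257*(-251 - 7/4)*(-10) = -257*(-1011/4)*(-10) = (259827/4)*(-10) = -1299135/2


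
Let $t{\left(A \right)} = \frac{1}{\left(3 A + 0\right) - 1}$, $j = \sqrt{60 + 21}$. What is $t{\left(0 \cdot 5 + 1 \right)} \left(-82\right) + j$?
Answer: $-32$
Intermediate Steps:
$j = 9$ ($j = \sqrt{81} = 9$)
$t{\left(A \right)} = \frac{1}{-1 + 3 A}$ ($t{\left(A \right)} = \frac{1}{3 A - 1} = \frac{1}{-1 + 3 A}$)
$t{\left(0 \cdot 5 + 1 \right)} \left(-82\right) + j = \frac{1}{-1 + 3 \left(0 \cdot 5 + 1\right)} \left(-82\right) + 9 = \frac{1}{-1 + 3 \left(0 + 1\right)} \left(-82\right) + 9 = \frac{1}{-1 + 3 \cdot 1} \left(-82\right) + 9 = \frac{1}{-1 + 3} \left(-82\right) + 9 = \frac{1}{2} \left(-82\right) + 9 = -41 + 9 = -32$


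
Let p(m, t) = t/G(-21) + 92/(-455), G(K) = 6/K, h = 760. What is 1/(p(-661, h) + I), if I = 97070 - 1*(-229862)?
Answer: 455/147543668 ≈ 3.0838e-6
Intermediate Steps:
p(m, t) = -92/455 - 7*t/2 (p(m, t) = t/((6/(-21))) + 92/(-455) = t/((6*(-1/21))) + 92*(-1/455) = t/(-2/7) - 92/455 = t*(-7/2) - 92/455 = -7*t/2 - 92/455 = -92/455 - 7*t/2)
I = 326932 (I = 97070 + 229862 = 326932)
1/(p(-661, h) + I) = 1/((-92/455 - 7/2*760) + 326932) = 1/((-92/455 - 2660) + 326932) = 1/(-1210392/455 + 326932) = 1/(147543668/455) = 455/147543668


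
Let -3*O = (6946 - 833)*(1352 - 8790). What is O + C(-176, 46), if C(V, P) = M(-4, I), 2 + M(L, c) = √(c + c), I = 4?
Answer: 45468488/3 + 2*√2 ≈ 1.5156e+7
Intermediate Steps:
M(L, c) = -2 + √2*√c (M(L, c) = -2 + √(c + c) = -2 + √(2*c) = -2 + √2*√c)
C(V, P) = -2 + 2*√2 (C(V, P) = -2 + √2*√4 = -2 + √2*2 = -2 + 2*√2)
O = 45468494/3 (O = -(6946 - 833)*(1352 - 8790)/3 = -6113*(-7438)/3 = -⅓*(-45468494) = 45468494/3 ≈ 1.5156e+7)
O + C(-176, 46) = 45468494/3 + (-2 + 2*√2) = 45468488/3 + 2*√2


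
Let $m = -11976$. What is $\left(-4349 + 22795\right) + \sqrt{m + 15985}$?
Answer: $18446 + \sqrt{4009} \approx 18509.0$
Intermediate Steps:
$\left(-4349 + 22795\right) + \sqrt{m + 15985} = \left(-4349 + 22795\right) + \sqrt{-11976 + 15985} = 18446 + \sqrt{4009}$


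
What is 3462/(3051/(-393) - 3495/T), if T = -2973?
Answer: -224720151/427616 ≈ -525.52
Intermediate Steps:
3462/(3051/(-393) - 3495/T) = 3462/(3051/(-393) - 3495/(-2973)) = 3462/(3051*(-1/393) - 3495*(-1/2973)) = 3462/(-1017/131 + 1165/991) = 3462/(-855232/129821) = 3462*(-129821/855232) = -224720151/427616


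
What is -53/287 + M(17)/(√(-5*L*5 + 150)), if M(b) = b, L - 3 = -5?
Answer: -53/287 + 17*√2/20 ≈ 1.0174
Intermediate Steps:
L = -2 (L = 3 - 5 = -2)
-53/287 + M(17)/(√(-5*L*5 + 150)) = -53/287 + 17/(√(-5*(-2)*5 + 150)) = -53*1/287 + 17/(√(10*5 + 150)) = -53/287 + 17/(√(50 + 150)) = -53/287 + 17/(√200) = -53/287 + 17/((10*√2)) = -53/287 + 17*(√2/20) = -53/287 + 17*√2/20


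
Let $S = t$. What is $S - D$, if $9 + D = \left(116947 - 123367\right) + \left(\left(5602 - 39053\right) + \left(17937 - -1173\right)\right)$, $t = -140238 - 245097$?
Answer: $-364565$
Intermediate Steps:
$t = -385335$
$D = -20770$ ($D = -9 + \left(\left(116947 - 123367\right) + \left(\left(5602 - 39053\right) + \left(17937 - -1173\right)\right)\right) = -9 + \left(-6420 + \left(-33451 + \left(17937 + 1173\right)\right)\right) = -9 + \left(-6420 + \left(-33451 + 19110\right)\right) = -9 - 20761 = -20770$)
$S = -385335$
$S - D = -385335 - -20770 = -385335 + 20770 = -364565$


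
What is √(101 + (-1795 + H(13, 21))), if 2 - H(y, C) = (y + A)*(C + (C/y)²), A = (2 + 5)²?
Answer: 4*I*√33333/13 ≈ 56.176*I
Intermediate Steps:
A = 49 (A = 7² = 49)
H(y, C) = 2 - (49 + y)*(C + C²/y²) (H(y, C) = 2 - (y + 49)*(C + (C/y)²) = 2 - (49 + y)*(C + C²/y²))
√(101 + (-1795 + H(13, 21))) = √(101 + (-1795 + (2 - 49*21 - 1*21*13 - 1*21²/13 - 49*21²/13²))) = √(101 + (-1795 + (2 - 1029 - 273 - 1*441*1/13 - 49*441*1/169))) = √(101 + (-1795 + (2 - 1029 - 273 - 441/13 - 21609/169))) = √(101 + (-1795 - 247042/169)) = √(101 - 550397/169) = √(-533328/169) = 4*I*√33333/13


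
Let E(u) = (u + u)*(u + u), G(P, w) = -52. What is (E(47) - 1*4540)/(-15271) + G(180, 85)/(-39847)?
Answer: -170388620/608503537 ≈ -0.28001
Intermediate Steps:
E(u) = 4*u² (E(u) = (2*u)*(2*u) = 4*u²)
(E(47) - 1*4540)/(-15271) + G(180, 85)/(-39847) = (4*47² - 1*4540)/(-15271) - 52/(-39847) = (4*2209 - 4540)*(-1/15271) - 52*(-1/39847) = (8836 - 4540)*(-1/15271) + 52/39847 = 4296*(-1/15271) + 52/39847 = -4296/15271 + 52/39847 = -170388620/608503537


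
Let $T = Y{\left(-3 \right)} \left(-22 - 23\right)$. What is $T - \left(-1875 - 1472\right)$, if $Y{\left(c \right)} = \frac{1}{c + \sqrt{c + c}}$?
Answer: $3356 + 3 i \sqrt{6} \approx 3356.0 + 7.3485 i$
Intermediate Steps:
$Y{\left(c \right)} = \frac{1}{c + \sqrt{2} \sqrt{c}}$ ($Y{\left(c \right)} = \frac{1}{c + \sqrt{2 c}} = \frac{1}{c + \sqrt{2} \sqrt{c}}$)
$T = - \frac{45}{-3 + i \sqrt{6}}$ ($T = \frac{-22 - 23}{-3 + \sqrt{2} \sqrt{-3}} = \frac{1}{-3 + \sqrt{2} i \sqrt{3}} \left(-45\right) = \frac{1}{-3 + i \sqrt{6}} \left(-45\right) = - \frac{45}{-3 + i \sqrt{6}} \approx 9.0 + 7.3485 i$)
$T - \left(-1875 - 1472\right) = \left(9 + 3 i \sqrt{6}\right) - \left(-1875 - 1472\right) = \left(9 + 3 i \sqrt{6}\right) - -3347 = \left(9 + 3 i \sqrt{6}\right) + 3347 = 3356 + 3 i \sqrt{6}$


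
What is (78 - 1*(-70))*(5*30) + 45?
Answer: 22245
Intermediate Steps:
(78 - 1*(-70))*(5*30) + 45 = (78 + 70)*150 + 45 = 148*150 + 45 = 22200 + 45 = 22245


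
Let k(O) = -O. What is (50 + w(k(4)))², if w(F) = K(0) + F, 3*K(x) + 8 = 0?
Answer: 16900/9 ≈ 1877.8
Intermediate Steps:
K(x) = -8/3 (K(x) = -8/3 + (⅓)*0 = -8/3 + 0 = -8/3)
w(F) = -8/3 + F
(50 + w(k(4)))² = (50 + (-8/3 - 1*4))² = (50 + (-8/3 - 4))² = (50 - 20/3)² = (130/3)² = 16900/9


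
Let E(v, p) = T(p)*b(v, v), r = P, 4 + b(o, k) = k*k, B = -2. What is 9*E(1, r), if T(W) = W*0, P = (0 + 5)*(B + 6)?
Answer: 0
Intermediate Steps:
b(o, k) = -4 + k² (b(o, k) = -4 + k*k = -4 + k²)
P = 20 (P = (0 + 5)*(-2 + 6) = 5*4 = 20)
T(W) = 0
r = 20
E(v, p) = 0 (E(v, p) = 0*(-4 + v²) = 0)
9*E(1, r) = 9*0 = 0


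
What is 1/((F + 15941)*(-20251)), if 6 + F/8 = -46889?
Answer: 1/7274543969 ≈ 1.3747e-10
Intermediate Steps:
F = -375160 (F = -48 + 8*(-46889) = -48 - 375112 = -375160)
1/((F + 15941)*(-20251)) = 1/((-375160 + 15941)*(-20251)) = -1/20251/(-359219) = -1/359219*(-1/20251) = 1/7274543969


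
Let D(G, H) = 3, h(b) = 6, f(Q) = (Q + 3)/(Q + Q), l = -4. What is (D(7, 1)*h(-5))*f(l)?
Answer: 9/4 ≈ 2.2500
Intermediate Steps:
f(Q) = (3 + Q)/(2*Q) (f(Q) = (3 + Q)/((2*Q)) = (3 + Q)*(1/(2*Q)) = (3 + Q)/(2*Q))
(D(7, 1)*h(-5))*f(l) = (3*6)*((1/2)*(3 - 4)/(-4)) = 18*((1/2)*(-1/4)*(-1)) = 18*(1/8) = 9/4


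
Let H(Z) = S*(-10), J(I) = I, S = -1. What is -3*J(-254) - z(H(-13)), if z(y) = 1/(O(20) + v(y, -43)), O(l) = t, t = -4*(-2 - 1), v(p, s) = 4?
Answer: 12191/16 ≈ 761.94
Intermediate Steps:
H(Z) = 10 (H(Z) = -1*(-10) = 10)
t = 12 (t = -4*(-3) = 12)
O(l) = 12
z(y) = 1/16 (z(y) = 1/(12 + 4) = 1/16)
-3*J(-254) - z(H(-13)) = -3*(-254) - 1*1/16 = 762 - 1/16 = 12191/16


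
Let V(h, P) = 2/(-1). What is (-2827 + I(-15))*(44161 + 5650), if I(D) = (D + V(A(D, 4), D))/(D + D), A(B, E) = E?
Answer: -4223624123/30 ≈ -1.4079e+8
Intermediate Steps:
V(h, P) = -2 (V(h, P) = 2*(-1) = -2)
I(D) = (-2 + D)/(2*D) (I(D) = (D - 2)/(D + D) = (-2 + D)/((2*D)) = (-2 + D)*(1/(2*D)) = (-2 + D)/(2*D))
(-2827 + I(-15))*(44161 + 5650) = (-2827 + (½)*(-2 - 15)/(-15))*(44161 + 5650) = (-2827 + (½)*(-1/15)*(-17))*49811 = (-2827 + 17/30)*49811 = -84793/30*49811 = -4223624123/30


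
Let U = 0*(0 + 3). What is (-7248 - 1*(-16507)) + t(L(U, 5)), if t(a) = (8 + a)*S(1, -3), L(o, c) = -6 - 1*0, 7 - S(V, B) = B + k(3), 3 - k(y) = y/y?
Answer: 9275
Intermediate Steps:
k(y) = 2 (k(y) = 3 - y/y = 3 - 1*1 = 3 - 1 = 2)
S(V, B) = 5 - B (S(V, B) = 7 - (B + 2) = 7 - (2 + B) = 7 + (-2 - B) = 5 - B)
U = 0 (U = 0*3 = 0)
L(o, c) = -6 (L(o, c) = -6 + 0 = -6)
t(a) = 64 + 8*a (t(a) = (8 + a)*(5 - 1*(-3)) = (8 + a)*(5 + 3) = (8 + a)*8 = 64 + 8*a)
(-7248 - 1*(-16507)) + t(L(U, 5)) = (-7248 - 1*(-16507)) + (64 + 8*(-6)) = (-7248 + 16507) + (64 - 48) = 9259 + 16 = 9275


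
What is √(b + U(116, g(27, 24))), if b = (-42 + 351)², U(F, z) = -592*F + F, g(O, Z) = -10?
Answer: 5*√1077 ≈ 164.09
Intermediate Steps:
U(F, z) = -591*F
b = 95481 (b = 309² = 95481)
√(b + U(116, g(27, 24))) = √(95481 - 591*116) = √(95481 - 68556) = √26925 = 5*√1077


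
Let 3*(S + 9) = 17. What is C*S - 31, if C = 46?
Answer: -553/3 ≈ -184.33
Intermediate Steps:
S = -10/3 (S = -9 + (⅓)*17 = -9 + 17/3 = -10/3 ≈ -3.3333)
C*S - 31 = 46*(-10/3) - 31 = -460/3 - 31 = -553/3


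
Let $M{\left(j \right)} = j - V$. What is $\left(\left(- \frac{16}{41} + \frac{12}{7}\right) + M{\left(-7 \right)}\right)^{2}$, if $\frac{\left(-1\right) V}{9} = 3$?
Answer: $\frac{37454400}{82369} \approx 454.71$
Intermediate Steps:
$V = -27$ ($V = \left(-9\right) 3 = -27$)
$M{\left(j \right)} = 27 + j$ ($M{\left(j \right)} = j - -27 = j + 27 = 27 + j$)
$\left(\left(- \frac{16}{41} + \frac{12}{7}\right) + M{\left(-7 \right)}\right)^{2} = \left(\left(- \frac{16}{41} + \frac{12}{7}\right) + \left(27 - 7\right)\right)^{2} = \left(\left(\left(-16\right) \frac{1}{41} + 12 \cdot \frac{1}{7}\right) + 20\right)^{2} = \left(\left(- \frac{16}{41} + \frac{12}{7}\right) + 20\right)^{2} = \left(\frac{380}{287} + 20\right)^{2} = \left(\frac{6120}{287}\right)^{2} = \frac{37454400}{82369}$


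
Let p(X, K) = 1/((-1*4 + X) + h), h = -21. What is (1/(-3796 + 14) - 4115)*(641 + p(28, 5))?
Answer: -14971539622/5673 ≈ -2.6391e+6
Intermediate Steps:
p(X, K) = 1/(-25 + X) (p(X, K) = 1/((-1*4 + X) - 21) = 1/((-4 + X) - 21) = 1/(-25 + X))
(1/(-3796 + 14) - 4115)*(641 + p(28, 5)) = (1/(-3796 + 14) - 4115)*(641 + 1/(-25 + 28)) = (1/(-3782) - 4115)*(641 + 1/3) = (-1/3782 - 4115)*(641 + ⅓) = -15562931/3782*1924/3 = -14971539622/5673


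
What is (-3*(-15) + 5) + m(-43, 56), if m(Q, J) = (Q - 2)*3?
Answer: -85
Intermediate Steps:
m(Q, J) = -6 + 3*Q (m(Q, J) = (-2 + Q)*3 = -6 + 3*Q)
(-3*(-15) + 5) + m(-43, 56) = (-3*(-15) + 5) + (-6 + 3*(-43)) = (45 + 5) + (-6 - 129) = 50 - 135 = -85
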